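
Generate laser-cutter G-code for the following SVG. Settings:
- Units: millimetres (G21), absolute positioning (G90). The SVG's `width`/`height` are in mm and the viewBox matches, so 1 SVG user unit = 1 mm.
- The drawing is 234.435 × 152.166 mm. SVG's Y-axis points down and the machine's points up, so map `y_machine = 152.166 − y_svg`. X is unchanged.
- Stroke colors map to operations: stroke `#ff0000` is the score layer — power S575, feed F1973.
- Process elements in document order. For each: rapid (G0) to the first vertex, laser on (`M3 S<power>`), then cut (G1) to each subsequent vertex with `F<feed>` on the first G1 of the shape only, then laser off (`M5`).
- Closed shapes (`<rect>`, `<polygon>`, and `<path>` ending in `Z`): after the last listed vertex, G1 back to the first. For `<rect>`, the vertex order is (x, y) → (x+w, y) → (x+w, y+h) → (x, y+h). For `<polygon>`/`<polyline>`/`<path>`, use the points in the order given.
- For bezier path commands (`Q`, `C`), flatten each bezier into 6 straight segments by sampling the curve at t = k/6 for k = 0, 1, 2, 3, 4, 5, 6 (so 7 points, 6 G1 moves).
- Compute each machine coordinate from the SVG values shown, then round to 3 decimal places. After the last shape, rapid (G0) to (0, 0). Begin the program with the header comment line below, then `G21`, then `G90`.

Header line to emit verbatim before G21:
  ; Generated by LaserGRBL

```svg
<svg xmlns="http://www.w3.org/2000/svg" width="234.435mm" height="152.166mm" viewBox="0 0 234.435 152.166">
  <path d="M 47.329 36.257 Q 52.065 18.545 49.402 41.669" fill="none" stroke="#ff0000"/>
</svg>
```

viewBox `0 0 234.435 152.166` with mm width/height → 1 unit = 1 mm. Flip: y_m = 152.166 − y_svg.

**Shape 1** — `<path>` quadratic bezier, stroke `#ff0000` → score (S575, F1973). Control points (SVG): P0=(47.329,36.257), P1=(52.065,18.545), P2=(49.402,41.669); sampled at t=k/6. Machine vertices: (47.329,115.909) → (48.702,120.679) → (49.664,123.180) → (50.215,123.412) → (50.355,121.376) → (50.084,117.071) → (49.402,110.497). Open path.

; Generated by LaserGRBL
G21
G90
G0 X47.329 Y115.909
M3 S575
G1 X48.702 Y120.679 F1973
G1 X49.664 Y123.180
G1 X50.215 Y123.412
G1 X50.355 Y121.376
G1 X50.084 Y117.071
G1 X49.402 Y110.497
M5
G0 X0.000 Y0.000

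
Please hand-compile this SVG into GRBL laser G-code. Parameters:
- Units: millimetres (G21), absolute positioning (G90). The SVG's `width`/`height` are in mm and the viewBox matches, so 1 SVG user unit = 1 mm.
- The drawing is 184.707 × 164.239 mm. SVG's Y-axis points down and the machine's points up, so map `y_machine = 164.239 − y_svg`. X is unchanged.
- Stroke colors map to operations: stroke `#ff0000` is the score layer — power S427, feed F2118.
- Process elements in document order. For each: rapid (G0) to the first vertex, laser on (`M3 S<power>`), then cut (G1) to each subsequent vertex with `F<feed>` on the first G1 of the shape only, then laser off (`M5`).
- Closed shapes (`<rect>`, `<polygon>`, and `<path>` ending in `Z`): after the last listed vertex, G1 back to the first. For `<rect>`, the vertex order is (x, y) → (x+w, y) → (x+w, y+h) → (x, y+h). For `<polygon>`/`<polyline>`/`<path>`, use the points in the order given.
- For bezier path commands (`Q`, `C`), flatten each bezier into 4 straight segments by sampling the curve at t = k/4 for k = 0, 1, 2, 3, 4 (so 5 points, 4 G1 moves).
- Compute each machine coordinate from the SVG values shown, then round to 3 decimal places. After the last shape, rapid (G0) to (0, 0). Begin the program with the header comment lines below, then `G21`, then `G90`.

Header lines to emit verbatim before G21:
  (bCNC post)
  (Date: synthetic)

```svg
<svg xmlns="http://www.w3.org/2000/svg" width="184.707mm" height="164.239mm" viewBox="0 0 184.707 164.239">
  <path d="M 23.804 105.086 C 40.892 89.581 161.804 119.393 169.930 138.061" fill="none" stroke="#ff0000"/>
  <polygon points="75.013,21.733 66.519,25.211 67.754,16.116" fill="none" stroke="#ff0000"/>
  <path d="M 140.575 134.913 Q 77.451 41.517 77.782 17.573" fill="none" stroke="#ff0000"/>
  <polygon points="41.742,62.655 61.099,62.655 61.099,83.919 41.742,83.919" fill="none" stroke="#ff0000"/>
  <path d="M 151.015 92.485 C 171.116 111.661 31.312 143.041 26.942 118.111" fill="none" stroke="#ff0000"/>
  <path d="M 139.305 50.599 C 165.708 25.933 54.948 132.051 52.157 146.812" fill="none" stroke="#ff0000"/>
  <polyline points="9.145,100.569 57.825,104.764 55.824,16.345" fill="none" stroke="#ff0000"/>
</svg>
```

1 u = 1 mm; y_m = 164.239 − y.

[1] `<path>` cubic bezier, #ff0000→score S427 F2118: (23.804,59.153) → (52.702,63.167) → (100.228,55.480) → (146.073,41.386) → (169.930,26.178)

[2] `<polygon>` regular polygon, #ff0000→score S427 F2118: (75.013,142.506) → (66.519,139.028) → (67.754,148.123) → (75.013,142.506) (closed)

[3] `<path>` quadratic bezier, #ff0000→score S427 F2118: (140.575,29.326) → (112.979,71.683) → (93.315,105.359) → (81.582,130.353) → (77.782,146.666)

[4] `<polygon>` rectangle, #ff0000→score S427 F2118: (41.742,101.584) → (61.099,101.584) → (61.099,80.320) → (41.742,80.320) → (41.742,101.584) (closed)

[5] `<path>` cubic bezier, #ff0000→score S427 F2118: (151.015,71.754) → (140.723,56.154) → (98.155,42.401) → (50.999,36.918) → (26.942,46.128)

[6] `<path>` cubic bezier, #ff0000→score S427 F2118: (139.305,113.640) → (137.219,111.088) → (106.679,80.319) → (70.664,42.156) → (52.157,17.427)

[7] `<polyline>` open polyline, #ff0000→score S427 F2118: (9.145,63.670) → (57.825,59.475) → (55.824,147.894)

(bCNC post)
(Date: synthetic)
G21
G90
G0 X23.804 Y59.153
M3 S427
G1 X52.702 Y63.167 F2118
G1 X100.228 Y55.480
G1 X146.073 Y41.386
G1 X169.930 Y26.178
M5
G0 X75.013 Y142.506
M3 S427
G1 X66.519 Y139.028 F2118
G1 X67.754 Y148.123
G1 X75.013 Y142.506
M5
G0 X140.575 Y29.326
M3 S427
G1 X112.979 Y71.683 F2118
G1 X93.315 Y105.359
G1 X81.582 Y130.353
G1 X77.782 Y146.666
M5
G0 X41.742 Y101.584
M3 S427
G1 X61.099 Y101.584 F2118
G1 X61.099 Y80.320
G1 X41.742 Y80.320
G1 X41.742 Y101.584
M5
G0 X151.015 Y71.754
M3 S427
G1 X140.723 Y56.154 F2118
G1 X98.155 Y42.401
G1 X50.999 Y36.918
G1 X26.942 Y46.128
M5
G0 X139.305 Y113.640
M3 S427
G1 X137.219 Y111.088 F2118
G1 X106.679 Y80.319
G1 X70.664 Y42.156
G1 X52.157 Y17.427
M5
G0 X9.145 Y63.670
M3 S427
G1 X57.825 Y59.475 F2118
G1 X55.824 Y147.894
M5
G0 X0.000 Y0.000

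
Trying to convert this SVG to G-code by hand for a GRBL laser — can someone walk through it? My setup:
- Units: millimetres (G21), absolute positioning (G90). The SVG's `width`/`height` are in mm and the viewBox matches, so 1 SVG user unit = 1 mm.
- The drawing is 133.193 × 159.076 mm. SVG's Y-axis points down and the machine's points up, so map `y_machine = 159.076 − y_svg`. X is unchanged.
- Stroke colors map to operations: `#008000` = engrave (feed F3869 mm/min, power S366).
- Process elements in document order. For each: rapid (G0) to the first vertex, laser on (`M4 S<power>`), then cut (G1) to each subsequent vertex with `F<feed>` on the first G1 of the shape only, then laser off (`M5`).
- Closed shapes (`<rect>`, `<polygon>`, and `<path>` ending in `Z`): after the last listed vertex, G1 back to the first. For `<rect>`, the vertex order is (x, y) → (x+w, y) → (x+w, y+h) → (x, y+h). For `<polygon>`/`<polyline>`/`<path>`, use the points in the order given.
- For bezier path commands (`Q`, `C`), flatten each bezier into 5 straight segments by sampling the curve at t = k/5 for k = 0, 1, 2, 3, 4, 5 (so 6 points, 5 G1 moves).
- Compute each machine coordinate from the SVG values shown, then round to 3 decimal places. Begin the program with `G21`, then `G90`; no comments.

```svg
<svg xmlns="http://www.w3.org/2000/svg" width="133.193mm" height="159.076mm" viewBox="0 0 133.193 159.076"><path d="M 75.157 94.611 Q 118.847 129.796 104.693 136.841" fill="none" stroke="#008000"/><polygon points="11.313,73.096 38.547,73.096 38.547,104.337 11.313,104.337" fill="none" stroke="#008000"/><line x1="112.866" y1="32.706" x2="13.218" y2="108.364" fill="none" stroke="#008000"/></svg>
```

1 u = 1 mm; y_m = 159.076 − y.

[1] `<path>` quadratic bezier, #008000→engrave S366 F3869: (75.157,64.465) → (90.319,51.517) → (100.854,40.819) → (106.761,32.373) → (108.041,26.179) → (104.693,22.235)

[2] `<polygon>` rectangle, #008000→engrave S366 F3869: (11.313,85.980) → (38.547,85.980) → (38.547,54.739) → (11.313,54.739) → (11.313,85.980) (closed)

[3] `<line>` line segment, #008000→engrave S366 F3869: (112.866,126.370) → (13.218,50.712)

G21
G90
G0 X75.157 Y64.465
M4 S366
G1 X90.319 Y51.517 F3869
G1 X100.854 Y40.819
G1 X106.761 Y32.373
G1 X108.041 Y26.179
G1 X104.693 Y22.235
M5
G0 X11.313 Y85.980
M4 S366
G1 X38.547 Y85.980 F3869
G1 X38.547 Y54.739
G1 X11.313 Y54.739
G1 X11.313 Y85.980
M5
G0 X112.866 Y126.370
M4 S366
G1 X13.218 Y50.712 F3869
M5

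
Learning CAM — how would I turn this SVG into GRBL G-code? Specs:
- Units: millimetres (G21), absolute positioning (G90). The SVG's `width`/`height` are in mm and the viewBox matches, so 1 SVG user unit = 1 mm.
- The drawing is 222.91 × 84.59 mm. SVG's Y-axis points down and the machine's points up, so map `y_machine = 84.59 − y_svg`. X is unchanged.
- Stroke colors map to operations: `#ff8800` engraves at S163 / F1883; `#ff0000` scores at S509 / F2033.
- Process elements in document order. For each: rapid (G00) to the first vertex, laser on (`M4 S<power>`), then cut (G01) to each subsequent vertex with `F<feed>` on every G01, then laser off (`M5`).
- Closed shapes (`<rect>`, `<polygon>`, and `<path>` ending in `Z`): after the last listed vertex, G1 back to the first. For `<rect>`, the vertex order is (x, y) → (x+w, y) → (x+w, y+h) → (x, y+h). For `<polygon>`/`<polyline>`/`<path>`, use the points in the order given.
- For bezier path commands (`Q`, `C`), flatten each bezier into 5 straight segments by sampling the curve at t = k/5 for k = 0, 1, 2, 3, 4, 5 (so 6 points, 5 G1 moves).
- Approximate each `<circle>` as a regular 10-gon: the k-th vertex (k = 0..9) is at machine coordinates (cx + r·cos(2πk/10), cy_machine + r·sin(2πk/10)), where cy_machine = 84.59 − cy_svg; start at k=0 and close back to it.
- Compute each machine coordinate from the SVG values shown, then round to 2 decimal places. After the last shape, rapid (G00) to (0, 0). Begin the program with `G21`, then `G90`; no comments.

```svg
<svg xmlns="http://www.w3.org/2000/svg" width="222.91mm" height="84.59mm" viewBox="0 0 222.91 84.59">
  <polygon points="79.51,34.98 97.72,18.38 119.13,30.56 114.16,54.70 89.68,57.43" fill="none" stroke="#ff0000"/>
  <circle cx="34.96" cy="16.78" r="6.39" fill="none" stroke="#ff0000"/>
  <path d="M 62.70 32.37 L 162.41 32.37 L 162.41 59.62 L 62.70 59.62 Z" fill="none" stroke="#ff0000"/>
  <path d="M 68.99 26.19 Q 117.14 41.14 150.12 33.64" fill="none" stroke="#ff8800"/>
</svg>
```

G21
G90
G00 X79.51 Y49.61
M4 S509
G01 X97.72 Y66.21 F2033
G01 X119.13 Y54.03 F2033
G01 X114.16 Y29.89 F2033
G01 X89.68 Y27.16 F2033
G01 X79.51 Y49.61 F2033
M5
G00 X41.35 Y67.81
M4 S509
G01 X40.13 Y71.57 F2033
G01 X36.93 Y73.89 F2033
G01 X32.99 Y73.89 F2033
G01 X29.79 Y71.57 F2033
G01 X28.57 Y67.81 F2033
G01 X29.79 Y64.05 F2033
G01 X32.99 Y61.73 F2033
G01 X36.93 Y61.73 F2033
G01 X40.13 Y64.05 F2033
G01 X41.35 Y67.81 F2033
M5
G00 X62.70 Y52.22
M4 S509
G01 X162.41 Y52.22 F2033
G01 X162.41 Y24.97 F2033
G01 X62.70 Y24.97 F2033
G01 X62.70 Y52.22 F2033
M5
G00 X68.99 Y58.40
M4 S163
G01 X87.64 Y53.32 F1883
G01 X105.08 Y50.03 F1883
G01 X121.31 Y48.54 F1883
G01 X136.32 Y48.85 F1883
G01 X150.12 Y50.95 F1883
M5
G00 X0.00 Y0.00

Since the viewBox matches the mm dimensions, user units are millimetres directly. The only transform is the Y-flip y_m = 84.59 − y_svg.

Shape 1 is a regular polygon drawn with `<polygon>`. Its stroke #ff0000 means score at S509, F2033. After flipping Y the toolpath is (79.51,49.61) → (97.72,66.21) → (119.13,54.03) → (114.16,29.89) → (89.68,27.16) → (79.51,49.61), returning to the start.

Shape 2 is a circle drawn with `<circle>`. Its stroke #ff0000 means score at S509, F2033. After flipping Y the toolpath is (41.35,67.81) → (40.13,71.57) → (36.93,73.89) → (32.99,73.89) → (29.79,71.57) → (28.57,67.81) → (29.79,64.05) → (32.99,61.73) → (36.93,61.73) → (40.13,64.05) → (41.35,67.81), returning to the start.

Shape 3 is a rectangle drawn with `<path>`. Its stroke #ff0000 means score at S509, F2033. After flipping Y the toolpath is (62.70,52.22) → (162.41,52.22) → (162.41,24.97) → (62.70,24.97) → (62.70,52.22), returning to the start.

Shape 4 is a quadratic bezier drawn with `<path>`. Its stroke #ff8800 means engrave at S163, F1883. After flipping Y the toolpath is (68.99,58.40) → (87.64,53.32) → (105.08,50.03) → (121.31,48.54) → (136.32,48.85) → (150.12,50.95).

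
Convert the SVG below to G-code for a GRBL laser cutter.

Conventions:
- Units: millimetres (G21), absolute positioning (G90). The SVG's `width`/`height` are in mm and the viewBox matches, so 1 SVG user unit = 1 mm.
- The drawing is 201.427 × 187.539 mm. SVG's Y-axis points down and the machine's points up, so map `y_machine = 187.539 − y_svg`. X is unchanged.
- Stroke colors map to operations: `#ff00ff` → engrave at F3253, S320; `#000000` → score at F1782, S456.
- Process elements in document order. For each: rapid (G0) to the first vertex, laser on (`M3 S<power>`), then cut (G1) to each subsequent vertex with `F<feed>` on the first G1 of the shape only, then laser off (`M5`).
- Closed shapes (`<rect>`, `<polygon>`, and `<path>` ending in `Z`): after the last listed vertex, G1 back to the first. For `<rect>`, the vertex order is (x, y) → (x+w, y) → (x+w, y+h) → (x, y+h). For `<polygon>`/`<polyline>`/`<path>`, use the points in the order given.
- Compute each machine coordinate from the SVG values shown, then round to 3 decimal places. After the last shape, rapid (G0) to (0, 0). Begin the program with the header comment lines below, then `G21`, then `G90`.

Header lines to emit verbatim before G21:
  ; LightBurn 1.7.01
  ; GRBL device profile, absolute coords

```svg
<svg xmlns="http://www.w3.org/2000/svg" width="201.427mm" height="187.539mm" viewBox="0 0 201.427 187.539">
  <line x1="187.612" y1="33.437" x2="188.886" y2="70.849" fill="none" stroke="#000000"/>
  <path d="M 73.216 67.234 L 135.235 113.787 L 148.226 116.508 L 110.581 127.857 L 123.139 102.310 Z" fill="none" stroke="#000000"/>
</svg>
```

; LightBurn 1.7.01
; GRBL device profile, absolute coords
G21
G90
G0 X187.612 Y154.102
M3 S456
G1 X188.886 Y116.690 F1782
M5
G0 X73.216 Y120.305
M3 S456
G1 X135.235 Y73.752 F1782
G1 X148.226 Y71.031
G1 X110.581 Y59.682
G1 X123.139 Y85.229
G1 X73.216 Y120.305
M5
G0 X0.000 Y0.000

Since the viewBox matches the mm dimensions, user units are millimetres directly. The only transform is the Y-flip y_m = 187.539 − y_svg.

Shape 1 is a line segment drawn with `<line>`. Its stroke #000000 means score at S456, F1782. After flipping Y the toolpath is (187.612,154.102) → (188.886,116.690).

Shape 2 is a closed polygon drawn with `<path>`. Its stroke #000000 means score at S456, F1782. After flipping Y the toolpath is (73.216,120.305) → (135.235,73.752) → (148.226,71.031) → (110.581,59.682) → (123.139,85.229) → (73.216,120.305), returning to the start.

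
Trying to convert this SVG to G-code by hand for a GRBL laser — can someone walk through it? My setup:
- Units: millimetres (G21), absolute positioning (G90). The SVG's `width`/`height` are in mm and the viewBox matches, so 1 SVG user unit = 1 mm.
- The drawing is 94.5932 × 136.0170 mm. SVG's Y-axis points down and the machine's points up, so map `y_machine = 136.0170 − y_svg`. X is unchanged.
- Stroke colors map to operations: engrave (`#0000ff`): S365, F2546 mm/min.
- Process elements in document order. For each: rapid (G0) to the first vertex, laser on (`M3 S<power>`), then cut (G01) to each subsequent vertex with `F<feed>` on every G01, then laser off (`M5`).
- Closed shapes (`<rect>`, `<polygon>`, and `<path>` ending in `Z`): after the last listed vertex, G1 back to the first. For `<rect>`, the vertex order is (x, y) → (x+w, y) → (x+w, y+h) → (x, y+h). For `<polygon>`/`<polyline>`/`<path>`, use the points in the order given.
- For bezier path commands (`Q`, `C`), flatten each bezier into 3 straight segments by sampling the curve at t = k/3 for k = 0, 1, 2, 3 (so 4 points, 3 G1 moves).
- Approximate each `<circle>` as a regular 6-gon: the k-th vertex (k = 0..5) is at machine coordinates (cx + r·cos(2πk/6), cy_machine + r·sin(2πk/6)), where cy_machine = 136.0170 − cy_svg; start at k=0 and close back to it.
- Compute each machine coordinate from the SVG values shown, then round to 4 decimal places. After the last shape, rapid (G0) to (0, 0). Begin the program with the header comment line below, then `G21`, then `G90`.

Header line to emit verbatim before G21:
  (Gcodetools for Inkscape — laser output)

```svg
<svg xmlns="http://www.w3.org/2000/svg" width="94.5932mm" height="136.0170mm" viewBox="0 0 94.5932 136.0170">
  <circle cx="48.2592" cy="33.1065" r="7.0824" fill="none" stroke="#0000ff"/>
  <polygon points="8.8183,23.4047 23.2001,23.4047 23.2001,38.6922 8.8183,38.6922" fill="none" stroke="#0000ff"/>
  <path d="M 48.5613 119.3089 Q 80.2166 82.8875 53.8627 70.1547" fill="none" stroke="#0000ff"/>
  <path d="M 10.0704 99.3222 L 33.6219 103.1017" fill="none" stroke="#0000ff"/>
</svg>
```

1 u = 1 mm; y_m = 136.0170 − y.

[1] `<circle>` circle, #0000ff→engrave S365 F2546: (55.3416,102.9105) → (51.8004,109.0440) → (44.7180,109.0440) → (41.1768,102.9105) → (44.7180,96.7770) → (51.8004,96.7770) → (55.3416,102.9105) (closed)

[2] `<polygon>` rectangle, #0000ff→engrave S365 F2546: (8.8183,112.6123) → (23.2001,112.6123) → (23.2001,97.3248) → (8.8183,97.3248) → (8.8183,112.6123) (closed)

[3] `<path>` quadratic bezier, #0000ff→engrave S365 F2546: (48.5613,16.7081) → (63.2194,38.3570) → (64.9865,54.7417) → (53.8627,65.8623)

[4] `<path>` line segment, #0000ff→engrave S365 F2546: (10.0704,36.6948) → (33.6219,32.9153)

(Gcodetools for Inkscape — laser output)
G21
G90
G0 X55.3416 Y102.9105
M3 S365
G01 X51.8004 Y109.0440 F2546
G01 X44.7180 Y109.0440 F2546
G01 X41.1768 Y102.9105 F2546
G01 X44.7180 Y96.7770 F2546
G01 X51.8004 Y96.7770 F2546
G01 X55.3416 Y102.9105 F2546
M5
G0 X8.8183 Y112.6123
M3 S365
G01 X23.2001 Y112.6123 F2546
G01 X23.2001 Y97.3248 F2546
G01 X8.8183 Y97.3248 F2546
G01 X8.8183 Y112.6123 F2546
M5
G0 X48.5613 Y16.7081
M3 S365
G01 X63.2194 Y38.3570 F2546
G01 X64.9865 Y54.7417 F2546
G01 X53.8627 Y65.8623 F2546
M5
G0 X10.0704 Y36.6948
M3 S365
G01 X33.6219 Y32.9153 F2546
M5
G0 X0.0000 Y0.0000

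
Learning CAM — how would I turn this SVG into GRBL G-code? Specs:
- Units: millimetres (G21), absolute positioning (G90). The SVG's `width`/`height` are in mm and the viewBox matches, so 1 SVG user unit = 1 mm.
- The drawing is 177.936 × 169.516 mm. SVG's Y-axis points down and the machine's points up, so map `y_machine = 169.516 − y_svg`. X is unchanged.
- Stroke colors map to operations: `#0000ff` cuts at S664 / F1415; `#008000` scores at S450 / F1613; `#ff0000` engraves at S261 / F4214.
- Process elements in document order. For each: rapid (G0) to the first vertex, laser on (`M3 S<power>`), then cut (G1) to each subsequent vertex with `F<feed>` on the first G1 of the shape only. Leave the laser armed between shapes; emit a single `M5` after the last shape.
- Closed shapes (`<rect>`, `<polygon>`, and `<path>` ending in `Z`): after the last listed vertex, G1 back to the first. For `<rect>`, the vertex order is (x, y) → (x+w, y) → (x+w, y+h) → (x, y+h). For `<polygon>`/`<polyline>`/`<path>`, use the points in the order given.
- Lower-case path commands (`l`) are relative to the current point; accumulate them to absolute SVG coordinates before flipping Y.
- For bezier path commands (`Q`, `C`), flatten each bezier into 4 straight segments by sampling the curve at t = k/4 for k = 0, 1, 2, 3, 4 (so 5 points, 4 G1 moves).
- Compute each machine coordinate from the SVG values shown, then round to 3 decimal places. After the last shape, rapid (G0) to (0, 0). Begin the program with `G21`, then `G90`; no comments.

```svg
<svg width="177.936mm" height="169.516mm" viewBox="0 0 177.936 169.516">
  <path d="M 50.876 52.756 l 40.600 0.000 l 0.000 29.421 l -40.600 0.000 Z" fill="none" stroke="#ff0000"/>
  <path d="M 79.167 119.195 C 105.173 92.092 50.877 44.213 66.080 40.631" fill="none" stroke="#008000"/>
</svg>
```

1 u = 1 mm; y_m = 169.516 − y.

[1] `<path>` rectangle, #ff0000→engrave S261 F4214: (50.876,116.760) → (91.476,116.760) → (91.476,87.339) → (50.876,87.339) → (50.876,116.760) (closed)

[2] `<path>` cubic bezier, #008000→score S450 F1613: (79.167,50.321) → (85.956,73.527) → (76.675,98.423) → (65.368,118.910) → (66.080,128.885)

G21
G90
G0 X50.876 Y116.760
M3 S261
G1 X91.476 Y116.760 F4214
G1 X91.476 Y87.339
G1 X50.876 Y87.339
G1 X50.876 Y116.760
G0 X79.167 Y50.321
M3 S450
G1 X85.956 Y73.527 F1613
G1 X76.675 Y98.423
G1 X65.368 Y118.910
G1 X66.080 Y128.885
M5
G0 X0.000 Y0.000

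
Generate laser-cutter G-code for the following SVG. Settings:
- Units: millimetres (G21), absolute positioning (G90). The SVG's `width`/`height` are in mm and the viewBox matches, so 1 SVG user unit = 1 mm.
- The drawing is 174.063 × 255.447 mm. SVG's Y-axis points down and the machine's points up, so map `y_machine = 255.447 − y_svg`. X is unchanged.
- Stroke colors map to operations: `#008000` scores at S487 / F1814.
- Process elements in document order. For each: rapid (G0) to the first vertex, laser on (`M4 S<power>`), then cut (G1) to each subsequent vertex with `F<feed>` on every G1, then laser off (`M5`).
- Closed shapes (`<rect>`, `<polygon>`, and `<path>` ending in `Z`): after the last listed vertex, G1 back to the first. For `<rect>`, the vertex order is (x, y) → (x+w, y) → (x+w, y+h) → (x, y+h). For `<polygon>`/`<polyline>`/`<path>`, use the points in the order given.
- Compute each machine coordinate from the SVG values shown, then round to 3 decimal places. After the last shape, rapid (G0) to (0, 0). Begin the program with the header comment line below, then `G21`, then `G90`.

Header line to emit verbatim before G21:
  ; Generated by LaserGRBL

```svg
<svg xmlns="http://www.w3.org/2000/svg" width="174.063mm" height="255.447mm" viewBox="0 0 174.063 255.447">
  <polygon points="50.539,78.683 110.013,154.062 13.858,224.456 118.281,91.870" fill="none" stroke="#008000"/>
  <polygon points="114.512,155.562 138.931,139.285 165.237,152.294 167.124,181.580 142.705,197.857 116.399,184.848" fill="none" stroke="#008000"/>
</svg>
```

Since the viewBox matches the mm dimensions, user units are millimetres directly. The only transform is the Y-flip y_m = 255.447 − y_svg.

Shape 1 is a closed polygon drawn with `<polygon>`. Its stroke #008000 means score at S487, F1814. After flipping Y the toolpath is (50.539,176.764) → (110.013,101.385) → (13.858,30.991) → (118.281,163.577) → (50.539,176.764), returning to the start.

Shape 2 is a regular polygon drawn with `<polygon>`. Its stroke #008000 means score at S487, F1814. After flipping Y the toolpath is (114.512,99.885) → (138.931,116.162) → (165.237,103.153) → (167.124,73.867) → (142.705,57.590) → (116.399,70.599) → (114.512,99.885), returning to the start.

; Generated by LaserGRBL
G21
G90
G0 X50.539 Y176.764
M4 S487
G1 X110.013 Y101.385 F1814
G1 X13.858 Y30.991 F1814
G1 X118.281 Y163.577 F1814
G1 X50.539 Y176.764 F1814
M5
G0 X114.512 Y99.885
M4 S487
G1 X138.931 Y116.162 F1814
G1 X165.237 Y103.153 F1814
G1 X167.124 Y73.867 F1814
G1 X142.705 Y57.590 F1814
G1 X116.399 Y70.599 F1814
G1 X114.512 Y99.885 F1814
M5
G0 X0.000 Y0.000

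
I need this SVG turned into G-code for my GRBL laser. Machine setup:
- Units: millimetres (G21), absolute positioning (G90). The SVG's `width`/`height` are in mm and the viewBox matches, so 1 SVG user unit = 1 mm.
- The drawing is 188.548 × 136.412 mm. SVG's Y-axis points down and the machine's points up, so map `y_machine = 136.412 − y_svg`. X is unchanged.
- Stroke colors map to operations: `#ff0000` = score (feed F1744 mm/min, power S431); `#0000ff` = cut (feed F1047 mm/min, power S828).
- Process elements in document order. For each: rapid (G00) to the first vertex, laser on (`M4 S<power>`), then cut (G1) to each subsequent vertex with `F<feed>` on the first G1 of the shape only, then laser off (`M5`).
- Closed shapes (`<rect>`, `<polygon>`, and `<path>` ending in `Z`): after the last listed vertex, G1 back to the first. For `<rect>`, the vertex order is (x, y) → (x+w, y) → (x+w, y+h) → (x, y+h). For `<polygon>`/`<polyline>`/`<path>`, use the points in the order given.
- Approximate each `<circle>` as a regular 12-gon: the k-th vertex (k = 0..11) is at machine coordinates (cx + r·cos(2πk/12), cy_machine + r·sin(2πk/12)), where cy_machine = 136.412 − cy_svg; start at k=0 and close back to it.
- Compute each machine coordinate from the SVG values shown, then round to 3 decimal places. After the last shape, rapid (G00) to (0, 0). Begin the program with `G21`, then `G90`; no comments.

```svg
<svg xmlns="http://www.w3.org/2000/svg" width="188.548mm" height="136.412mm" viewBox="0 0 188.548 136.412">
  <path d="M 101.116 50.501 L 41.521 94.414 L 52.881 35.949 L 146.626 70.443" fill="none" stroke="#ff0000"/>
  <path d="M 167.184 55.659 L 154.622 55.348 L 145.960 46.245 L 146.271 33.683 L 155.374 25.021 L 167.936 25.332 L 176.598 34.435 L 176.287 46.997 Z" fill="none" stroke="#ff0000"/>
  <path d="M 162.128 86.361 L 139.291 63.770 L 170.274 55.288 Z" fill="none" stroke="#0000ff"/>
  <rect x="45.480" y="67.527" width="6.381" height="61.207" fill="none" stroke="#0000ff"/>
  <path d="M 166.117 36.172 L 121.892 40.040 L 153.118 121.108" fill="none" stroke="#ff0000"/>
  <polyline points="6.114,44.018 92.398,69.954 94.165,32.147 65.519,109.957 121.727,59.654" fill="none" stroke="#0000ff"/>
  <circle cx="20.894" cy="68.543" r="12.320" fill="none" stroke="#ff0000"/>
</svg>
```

G21
G90
G00 X101.116 Y85.911
M4 S431
G1 X41.521 Y41.998 F1744
G1 X52.881 Y100.463
G1 X146.626 Y65.969
M5
G00 X167.184 Y80.753
M4 S431
G1 X154.622 Y81.064 F1744
G1 X145.960 Y90.167
G1 X146.271 Y102.729
G1 X155.374 Y111.391
G1 X167.936 Y111.080
G1 X176.598 Y101.977
G1 X176.287 Y89.415
G1 X167.184 Y80.753
M5
G00 X162.128 Y50.051
M4 S828
G1 X139.291 Y72.642 F1047
G1 X170.274 Y81.124
G1 X162.128 Y50.051
M5
G00 X45.480 Y68.885
M4 S828
G1 X51.861 Y68.885 F1047
G1 X51.861 Y7.678
G1 X45.480 Y7.678
G1 X45.480 Y68.885
M5
G00 X166.117 Y100.240
M4 S431
G1 X121.892 Y96.372 F1744
G1 X153.118 Y15.304
M5
G00 X6.114 Y92.394
M4 S828
G1 X92.398 Y66.458 F1047
G1 X94.165 Y104.265
G1 X65.519 Y26.455
G1 X121.727 Y76.758
M5
G00 X33.214 Y67.869
M4 S431
G1 X31.563 Y74.029 F1744
G1 X27.054 Y78.538
G1 X20.894 Y80.189
G1 X14.734 Y78.538
G1 X10.225 Y74.029
G1 X8.574 Y67.869
G1 X10.225 Y61.709
G1 X14.734 Y57.200
G1 X20.894 Y55.549
G1 X27.054 Y57.200
G1 X31.563 Y61.709
G1 X33.214 Y67.869
M5
G00 X0.000 Y0.000

viewBox `0 0 188.548 136.412` with mm width/height → 1 unit = 1 mm. Flip: y_m = 136.412 − y_svg.

**Shape 1** — `<path>` open polyline, stroke `#ff0000` → score (S431, F1744). Machine vertices: (101.116,85.911) → (41.521,41.998) → (52.881,100.463) → (146.626,65.969). Open path.

**Shape 2** — `<path>` regular polygon, stroke `#ff0000` → score (S431, F1744). Machine vertices: (167.184,80.753) → (154.622,81.064) → (145.960,90.167) → (146.271,102.729) → (155.374,111.391) → (167.936,111.080) → (176.598,101.977) → (176.287,89.415) → (167.184,80.753). Closed: final G1 returns to the first vertex.

**Shape 3** — `<path>` regular polygon, stroke `#0000ff` → cut (S828, F1047). Machine vertices: (162.128,50.051) → (139.291,72.642) → (170.274,81.124) → (162.128,50.051). Closed: final G1 returns to the first vertex.

**Shape 4** — `<rect>` rectangle, stroke `#0000ff` → cut (S828, F1047). Machine vertices: (45.480,68.885) → (51.861,68.885) → (51.861,7.678) → (45.480,7.678) → (45.480,68.885). Closed: final G1 returns to the first vertex.

**Shape 5** — `<path>` open polyline, stroke `#ff0000` → score (S431, F1744). Machine vertices: (166.117,100.240) → (121.892,96.372) → (153.118,15.304). Open path.

**Shape 6** — `<polyline>` open polyline, stroke `#0000ff` → cut (S828, F1047). Machine vertices: (6.114,92.394) → (92.398,66.458) → (94.165,104.265) → (65.519,26.455) → (121.727,76.758). Open path.

**Shape 7** — `<circle>` circle, stroke `#ff0000` → score (S431, F1744). Machine vertices: (33.214,67.869) → (31.563,74.029) → (27.054,78.538) → (20.894,80.189) → (14.734,78.538) → (10.225,74.029) → (8.574,67.869) → (10.225,61.709) → (14.734,57.200) → (20.894,55.549) → (27.054,57.200) → (31.563,61.709) → (33.214,67.869). Closed: final G1 returns to the first vertex.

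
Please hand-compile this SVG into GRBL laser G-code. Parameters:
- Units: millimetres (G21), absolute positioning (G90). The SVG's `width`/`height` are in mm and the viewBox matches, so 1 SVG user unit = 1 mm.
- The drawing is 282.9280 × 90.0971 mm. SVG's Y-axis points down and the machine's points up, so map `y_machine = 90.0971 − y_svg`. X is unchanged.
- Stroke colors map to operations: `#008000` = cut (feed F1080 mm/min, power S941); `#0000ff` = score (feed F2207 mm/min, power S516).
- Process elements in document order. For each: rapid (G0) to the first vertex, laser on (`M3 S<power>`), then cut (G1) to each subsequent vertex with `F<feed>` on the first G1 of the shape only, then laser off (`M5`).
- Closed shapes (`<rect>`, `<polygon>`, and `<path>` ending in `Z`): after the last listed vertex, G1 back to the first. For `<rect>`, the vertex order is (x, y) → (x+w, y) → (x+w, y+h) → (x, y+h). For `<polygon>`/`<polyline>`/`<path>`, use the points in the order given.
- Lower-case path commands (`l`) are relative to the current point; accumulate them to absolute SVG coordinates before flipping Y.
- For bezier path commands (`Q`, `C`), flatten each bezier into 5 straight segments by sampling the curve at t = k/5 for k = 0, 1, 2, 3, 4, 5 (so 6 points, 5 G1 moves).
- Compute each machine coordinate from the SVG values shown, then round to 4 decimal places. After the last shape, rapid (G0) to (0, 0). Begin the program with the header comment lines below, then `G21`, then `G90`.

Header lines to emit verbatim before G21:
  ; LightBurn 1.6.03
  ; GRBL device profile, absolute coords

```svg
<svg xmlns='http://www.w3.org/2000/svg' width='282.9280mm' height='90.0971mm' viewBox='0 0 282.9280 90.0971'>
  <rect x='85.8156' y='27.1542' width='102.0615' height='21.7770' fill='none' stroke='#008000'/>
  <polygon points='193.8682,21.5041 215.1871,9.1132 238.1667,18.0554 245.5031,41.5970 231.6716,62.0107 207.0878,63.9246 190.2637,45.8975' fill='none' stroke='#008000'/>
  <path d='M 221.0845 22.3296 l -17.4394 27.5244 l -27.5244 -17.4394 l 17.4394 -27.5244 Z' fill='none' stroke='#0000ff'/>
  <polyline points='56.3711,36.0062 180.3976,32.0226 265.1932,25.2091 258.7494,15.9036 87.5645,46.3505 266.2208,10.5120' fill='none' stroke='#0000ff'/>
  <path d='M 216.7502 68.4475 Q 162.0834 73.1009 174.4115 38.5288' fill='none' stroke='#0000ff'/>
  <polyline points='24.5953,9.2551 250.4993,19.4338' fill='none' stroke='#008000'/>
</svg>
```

1 u = 1 mm; y_m = 90.0971 − y.

[1] `<rect>` rectangle, #008000→cut S941 F1080: (85.8156,62.9429) → (187.8771,62.9429) → (187.8771,41.1659) → (85.8156,41.1659) → (85.8156,62.9429) (closed)

[2] `<polygon>` regular polygon, #008000→cut S941 F1080: (193.8682,68.5930) → (215.1871,80.9839) → (238.1667,72.0417) → (245.5031,48.5001) → (231.6716,28.0864) → (207.0878,26.1725) → (190.2637,44.1996) → (193.8682,68.5930) (closed)

[3] `<path>` regular polygon, #0000ff→score S516 F2207: (221.0845,67.7675) → (203.6451,40.2431) → (176.1207,57.6825) → (193.5601,85.2069) → (221.0845,67.7675) (closed)

[4] `<polyline>` open polyline, #0000ff→score S516 F2207: (56.3711,54.0909) → (180.3976,58.0745) → (265.1932,64.8880) → (258.7494,74.1935) → (87.5645,43.7466) → (266.2208,79.5851)

[5] `<path>` quadratic bezier, #0000ff→score S516 F2207: (216.7502,21.6496) → (197.5633,21.3573) → (183.7359,24.2030) → (175.2682,30.1867) → (172.1601,39.3085) → (174.4115,51.5683)

[6] `<polyline>` line segment, #008000→cut S941 F1080: (24.5953,80.8420) → (250.4993,70.6633)

; LightBurn 1.6.03
; GRBL device profile, absolute coords
G21
G90
G0 X85.8156 Y62.9429
M3 S941
G1 X187.8771 Y62.9429 F1080
G1 X187.8771 Y41.1659
G1 X85.8156 Y41.1659
G1 X85.8156 Y62.9429
M5
G0 X193.8682 Y68.5930
M3 S941
G1 X215.1871 Y80.9839 F1080
G1 X238.1667 Y72.0417
G1 X245.5031 Y48.5001
G1 X231.6716 Y28.0864
G1 X207.0878 Y26.1725
G1 X190.2637 Y44.1996
G1 X193.8682 Y68.5930
M5
G0 X221.0845 Y67.7675
M3 S516
G1 X203.6451 Y40.2431 F2207
G1 X176.1207 Y57.6825
G1 X193.5601 Y85.2069
G1 X221.0845 Y67.7675
M5
G0 X56.3711 Y54.0909
M3 S516
G1 X180.3976 Y58.0745 F2207
G1 X265.1932 Y64.8880
G1 X258.7494 Y74.1935
G1 X87.5645 Y43.7466
G1 X266.2208 Y79.5851
M5
G0 X216.7502 Y21.6496
M3 S516
G1 X197.5633 Y21.3573 F2207
G1 X183.7359 Y24.2030
G1 X175.2682 Y30.1867
G1 X172.1601 Y39.3085
G1 X174.4115 Y51.5683
M5
G0 X24.5953 Y80.8420
M3 S941
G1 X250.4993 Y70.6633 F1080
M5
G0 X0.0000 Y0.0000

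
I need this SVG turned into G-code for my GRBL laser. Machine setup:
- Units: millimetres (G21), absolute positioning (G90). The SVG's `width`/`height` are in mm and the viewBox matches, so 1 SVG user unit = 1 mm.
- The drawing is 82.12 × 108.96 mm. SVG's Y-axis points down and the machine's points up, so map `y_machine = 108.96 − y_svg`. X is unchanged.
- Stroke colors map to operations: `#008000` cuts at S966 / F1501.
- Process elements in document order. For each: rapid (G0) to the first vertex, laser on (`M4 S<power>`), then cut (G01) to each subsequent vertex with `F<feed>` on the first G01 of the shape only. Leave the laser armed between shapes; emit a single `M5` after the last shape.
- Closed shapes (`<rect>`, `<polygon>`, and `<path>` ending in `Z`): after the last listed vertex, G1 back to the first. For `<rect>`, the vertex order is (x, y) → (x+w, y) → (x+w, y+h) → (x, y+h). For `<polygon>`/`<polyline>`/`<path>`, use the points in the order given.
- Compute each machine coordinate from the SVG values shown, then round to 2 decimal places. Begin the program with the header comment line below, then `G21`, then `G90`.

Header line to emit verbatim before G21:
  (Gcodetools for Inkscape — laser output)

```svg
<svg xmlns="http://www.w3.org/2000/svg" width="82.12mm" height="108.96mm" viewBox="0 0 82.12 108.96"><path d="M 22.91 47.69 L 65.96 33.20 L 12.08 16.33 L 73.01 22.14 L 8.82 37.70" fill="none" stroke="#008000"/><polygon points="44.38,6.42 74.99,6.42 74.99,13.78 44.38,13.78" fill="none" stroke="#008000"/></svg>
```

(Gcodetools for Inkscape — laser output)
G21
G90
G0 X22.91 Y61.27
M4 S966
G01 X65.96 Y75.76 F1501
G01 X12.08 Y92.63
G01 X73.01 Y86.82
G01 X8.82 Y71.26
G0 X44.38 Y102.54
M4 S966
G01 X74.99 Y102.54 F1501
G01 X74.99 Y95.18
G01 X44.38 Y95.18
G01 X44.38 Y102.54
M5

Since the viewBox matches the mm dimensions, user units are millimetres directly. The only transform is the Y-flip y_m = 108.96 − y_svg.

Shape 1 is a open polyline drawn with `<path>`. Its stroke #008000 means cut at S966, F1501. After flipping Y the toolpath is (22.91,61.27) → (65.96,75.76) → (12.08,92.63) → (73.01,86.82) → (8.82,71.26).

Shape 2 is a rectangle drawn with `<polygon>`. Its stroke #008000 means cut at S966, F1501. After flipping Y the toolpath is (44.38,102.54) → (74.99,102.54) → (74.99,95.18) → (44.38,95.18) → (44.38,102.54), returning to the start.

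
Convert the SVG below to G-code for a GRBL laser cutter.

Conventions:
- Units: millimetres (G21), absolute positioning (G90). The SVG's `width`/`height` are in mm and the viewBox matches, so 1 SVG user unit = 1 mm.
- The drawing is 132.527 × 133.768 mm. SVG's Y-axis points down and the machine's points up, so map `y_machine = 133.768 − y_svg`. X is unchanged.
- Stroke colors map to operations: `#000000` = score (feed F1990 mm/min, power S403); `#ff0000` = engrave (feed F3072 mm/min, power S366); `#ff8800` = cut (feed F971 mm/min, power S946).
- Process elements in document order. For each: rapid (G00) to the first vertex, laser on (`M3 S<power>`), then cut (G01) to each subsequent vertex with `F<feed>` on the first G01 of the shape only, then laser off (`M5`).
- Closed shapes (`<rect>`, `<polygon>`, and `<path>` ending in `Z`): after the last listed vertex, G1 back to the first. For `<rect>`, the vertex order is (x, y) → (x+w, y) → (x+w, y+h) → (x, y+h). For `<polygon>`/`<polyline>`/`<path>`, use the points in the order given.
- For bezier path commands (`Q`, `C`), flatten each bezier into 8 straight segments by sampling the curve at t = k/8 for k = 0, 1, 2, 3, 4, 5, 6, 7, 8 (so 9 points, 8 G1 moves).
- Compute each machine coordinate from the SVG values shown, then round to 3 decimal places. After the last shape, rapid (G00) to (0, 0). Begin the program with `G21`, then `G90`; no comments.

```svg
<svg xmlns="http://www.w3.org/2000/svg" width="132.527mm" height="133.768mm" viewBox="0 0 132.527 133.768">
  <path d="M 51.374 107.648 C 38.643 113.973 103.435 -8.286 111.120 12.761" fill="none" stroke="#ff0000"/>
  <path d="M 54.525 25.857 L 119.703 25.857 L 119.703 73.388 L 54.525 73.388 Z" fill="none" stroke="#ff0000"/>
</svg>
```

1 u = 1 mm; y_m = 133.768 − y.

[1] `<path>` cubic bezier, #ff0000→engrave S366 F3072: (51.374,26.120) → (49.971,29.244) → (54.258,41.237) → (62.657,58.913) → (73.591,79.084) → (85.482,98.566) → (96.752,114.171) → (105.824,122.713) → (111.120,121.007)

[2] `<path>` rectangle, #ff0000→engrave S366 F3072: (54.525,107.911) → (119.703,107.911) → (119.703,60.380) → (54.525,60.380) → (54.525,107.911) (closed)

G21
G90
G00 X51.374 Y26.120
M3 S366
G01 X49.971 Y29.244 F3072
G01 X54.258 Y41.237
G01 X62.657 Y58.913
G01 X73.591 Y79.084
G01 X85.482 Y98.566
G01 X96.752 Y114.171
G01 X105.824 Y122.713
G01 X111.120 Y121.007
M5
G00 X54.525 Y107.911
M3 S366
G01 X119.703 Y107.911 F3072
G01 X119.703 Y60.380
G01 X54.525 Y60.380
G01 X54.525 Y107.911
M5
G00 X0.000 Y0.000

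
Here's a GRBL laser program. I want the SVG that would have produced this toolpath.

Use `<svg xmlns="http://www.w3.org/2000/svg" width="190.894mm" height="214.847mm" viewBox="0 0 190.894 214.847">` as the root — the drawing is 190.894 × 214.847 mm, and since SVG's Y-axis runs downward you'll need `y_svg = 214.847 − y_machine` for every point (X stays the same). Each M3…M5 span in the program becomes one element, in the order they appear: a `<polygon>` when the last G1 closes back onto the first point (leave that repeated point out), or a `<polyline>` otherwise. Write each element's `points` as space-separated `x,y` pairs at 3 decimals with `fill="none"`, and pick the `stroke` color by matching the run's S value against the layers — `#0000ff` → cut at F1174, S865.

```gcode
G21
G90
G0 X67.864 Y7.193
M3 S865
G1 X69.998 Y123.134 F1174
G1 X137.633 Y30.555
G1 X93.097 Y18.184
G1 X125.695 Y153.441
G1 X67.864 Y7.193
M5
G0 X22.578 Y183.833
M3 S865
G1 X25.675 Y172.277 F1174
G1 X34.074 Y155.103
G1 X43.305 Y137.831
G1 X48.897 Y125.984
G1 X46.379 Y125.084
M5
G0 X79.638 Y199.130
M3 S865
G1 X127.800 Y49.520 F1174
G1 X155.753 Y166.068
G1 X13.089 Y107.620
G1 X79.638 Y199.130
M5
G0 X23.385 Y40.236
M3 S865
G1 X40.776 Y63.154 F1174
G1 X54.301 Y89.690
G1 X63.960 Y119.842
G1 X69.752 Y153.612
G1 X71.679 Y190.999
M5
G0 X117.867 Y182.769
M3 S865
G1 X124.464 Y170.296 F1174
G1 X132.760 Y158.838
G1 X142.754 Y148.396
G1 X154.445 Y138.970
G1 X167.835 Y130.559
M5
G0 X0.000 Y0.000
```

Each laser-on run becomes one SVG element. Flip Y back into SVG space with y_svg = 214.847 − y_machine. Every run uses S865, so all elements get stroke `#0000ff` (cut).

Run 1: The run returns to its start, so emit a `<polygon>` with points (Y-flipped): 67.864,207.654 69.998,91.713 137.633,184.292 93.097,196.663 125.695,61.406.

Run 2: The run is open, so emit a `<polyline>` with points (Y-flipped): 22.578,31.014 25.675,42.570 34.074,59.744 43.305,77.016 48.897,88.863 46.379,89.763.

Run 3: The run returns to its start, so emit a `<polygon>` with points (Y-flipped): 79.638,15.717 127.800,165.327 155.753,48.779 13.089,107.227.

Run 4: The run is open, so emit a `<polyline>` with points (Y-flipped): 23.385,174.611 40.776,151.693 54.301,125.157 63.960,95.005 69.752,61.235 71.679,23.848.

Run 5: The run is open, so emit a `<polyline>` with points (Y-flipped): 117.867,32.078 124.464,44.551 132.760,56.009 142.754,66.451 154.445,75.877 167.835,84.288.

<svg xmlns="http://www.w3.org/2000/svg" width="190.894mm" height="214.847mm" viewBox="0 0 190.894 214.847">
  <polygon points="67.864,207.654 69.998,91.713 137.633,184.292 93.097,196.663 125.695,61.406" fill="none" stroke="#0000ff"/>
  <polyline points="22.578,31.014 25.675,42.570 34.074,59.744 43.305,77.016 48.897,88.863 46.379,89.763" fill="none" stroke="#0000ff"/>
  <polygon points="79.638,15.717 127.800,165.327 155.753,48.779 13.089,107.227" fill="none" stroke="#0000ff"/>
  <polyline points="23.385,174.611 40.776,151.693 54.301,125.157 63.960,95.005 69.752,61.235 71.679,23.848" fill="none" stroke="#0000ff"/>
  <polyline points="117.867,32.078 124.464,44.551 132.760,56.009 142.754,66.451 154.445,75.877 167.835,84.288" fill="none" stroke="#0000ff"/>
</svg>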